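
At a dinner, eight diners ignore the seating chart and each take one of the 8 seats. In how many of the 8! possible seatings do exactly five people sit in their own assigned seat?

Choose which 5 of the 8 are fixed: C(8,5) = 56.
The other 3 form a derangement: !3 = 2.
Total: 56 × 2 = 112.

112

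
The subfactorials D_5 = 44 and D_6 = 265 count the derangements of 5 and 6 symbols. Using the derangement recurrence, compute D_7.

D_7 = (7-1)·(D_6 + D_5) = 6·(265 + 44) = 6·309 = 1854.

1854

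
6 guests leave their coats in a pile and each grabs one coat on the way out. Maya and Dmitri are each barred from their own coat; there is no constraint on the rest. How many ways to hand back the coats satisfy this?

504

Inclusion-exclusion on the 2 forbidden self-matches:
Σ_{j=0}^{2} (-1)^j C(2,j)(6-j)!
= C(2,0)·6! - C(2,1)·5! + C(2,2)·4!
= 720 - 240 + 24
= 504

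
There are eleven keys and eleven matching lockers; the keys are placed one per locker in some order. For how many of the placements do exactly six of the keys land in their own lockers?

Choose which 6 of the 11 are fixed: C(11,6) = 462.
The remaining 5 must be deranged: !5 = 44.
Total: 462 × 44 = 20328.

20328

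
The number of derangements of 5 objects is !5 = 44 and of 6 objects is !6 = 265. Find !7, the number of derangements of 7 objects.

!7 = (7-1)·(!6 + !5) = 6·(265 + 44) = 6·309 = 1854.

1854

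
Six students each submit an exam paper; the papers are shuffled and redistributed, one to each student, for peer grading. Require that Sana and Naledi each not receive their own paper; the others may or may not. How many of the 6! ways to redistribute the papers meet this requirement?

Let A_j be the event that the j-th constrained one is fixed. By inclusion-exclusion over the 2 events:
Σ_{j=0}^{2} (-1)^j C(2,j)(6-j)!
= C(2,0)·6! - C(2,1)·5! + C(2,2)·4!
= 720 - 240 + 24
= 504

504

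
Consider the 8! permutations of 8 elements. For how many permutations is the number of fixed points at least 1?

Sum C(8,i)·!(8-i) for i = 1..8:
  i=1: C(8,1)·!7 = 8·1854 = 14832
  i=2: C(8,2)·!6 = 28·265 = 7420
  i=3: C(8,3)·!5 = 56·44 = 2464
  i=4: C(8,4)·!4 = 70·9 = 630
  i=5: C(8,5)·!3 = 56·2 = 112
  i=6: C(8,6)·!2 = 28·1 = 28
  i=7: C(8,7)·!1 = 8·0 = 0
  i=8: C(8,8)·!0 = 1·1 = 1
Total = 25487.

25487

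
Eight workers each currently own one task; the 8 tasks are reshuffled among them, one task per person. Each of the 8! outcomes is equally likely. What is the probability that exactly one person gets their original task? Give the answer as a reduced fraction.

103/280

Favorable outcomes: C(8,1)·!7 = 8·1854 = 14832.
Total outcomes: 8! = 40320.
Probability = 14832/40320 = 103/280.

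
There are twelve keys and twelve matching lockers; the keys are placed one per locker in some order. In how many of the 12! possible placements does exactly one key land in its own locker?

Choose which one of the 12 is fixed: C(12,1) = 12.
The remaining 11 must be deranged: !11 = 14684570.
Total: 12 × 14684570 = 176214840.

176214840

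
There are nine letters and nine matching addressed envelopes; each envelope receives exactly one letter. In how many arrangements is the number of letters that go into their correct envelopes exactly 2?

66744

Pick the 2 fixed positions: C(9,2) = 36 ways.
The other 7 form a derangement: !7 = 1854.
Total: 36 × 1854 = 66744.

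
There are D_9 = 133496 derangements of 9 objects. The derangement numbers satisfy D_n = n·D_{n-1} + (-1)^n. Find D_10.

D_10 = 10·133496 + 1 = 1334961.

1334961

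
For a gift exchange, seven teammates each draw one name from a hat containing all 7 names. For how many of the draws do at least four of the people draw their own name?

92

Sum C(7,i)·!(7-i) for i = 4..7:
  i=4: C(7,4)·!3 = 35·2 = 70
  i=5: C(7,5)·!2 = 21·1 = 21
  i=6: C(7,6)·!1 = 7·0 = 0
  i=7: C(7,7)·!0 = 1·1 = 1
Total = 92.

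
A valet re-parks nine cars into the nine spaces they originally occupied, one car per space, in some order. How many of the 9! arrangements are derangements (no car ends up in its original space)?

!9 is the nearest integer to 9!/e.
9! = 362880, and 362880/e ≈ 133496.09, so !9 = 133496.

133496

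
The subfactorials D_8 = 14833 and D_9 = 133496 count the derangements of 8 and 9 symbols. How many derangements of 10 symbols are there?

1334961

D_10 = (10-1)·(D_9 + D_8) = 9·(133496 + 14833) = 9·148329 = 1334961.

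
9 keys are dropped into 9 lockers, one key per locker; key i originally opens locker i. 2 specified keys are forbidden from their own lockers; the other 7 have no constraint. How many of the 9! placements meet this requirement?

287280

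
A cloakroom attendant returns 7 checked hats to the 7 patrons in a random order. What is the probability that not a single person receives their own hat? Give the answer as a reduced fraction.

103/280

Favorable outcomes: !7 = 1854.
Total outcomes: 7! = 5040.
Probability = 1854/5040 = 103/280.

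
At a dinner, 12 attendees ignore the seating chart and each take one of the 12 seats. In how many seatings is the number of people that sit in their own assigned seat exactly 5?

1468368

Choose which 5 of the 12 are fixed: C(12,5) = 792.
The remaining 7 must be deranged: !7 = 1854.
Total: 792 × 1854 = 1468368.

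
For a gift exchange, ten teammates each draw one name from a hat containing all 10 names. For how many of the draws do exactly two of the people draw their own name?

667485

Choose which 2 of the 10 are fixed: C(10,2) = 45.
The remaining 8 must be deranged: !8 = 14833.
Total: 45 × 14833 = 667485.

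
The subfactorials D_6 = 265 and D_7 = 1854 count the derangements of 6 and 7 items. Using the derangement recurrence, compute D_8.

14833

D_8 = (8-1)·(D_7 + D_6) = 7·(1854 + 265) = 7·2119 = 14833.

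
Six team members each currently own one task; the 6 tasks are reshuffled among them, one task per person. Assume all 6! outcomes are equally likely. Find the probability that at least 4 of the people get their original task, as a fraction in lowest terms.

Favorable outcomes: Σ_{i≥4} C(6,i)·!(6-i) = 15·1 + 6·0 + 1·1 = 16.
Total outcomes: 6! = 720.
Probability = 16/720 = 1/45.

1/45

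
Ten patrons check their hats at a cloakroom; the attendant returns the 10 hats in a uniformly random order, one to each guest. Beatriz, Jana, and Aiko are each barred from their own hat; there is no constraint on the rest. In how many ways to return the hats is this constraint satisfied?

Let A_j be the event that the j-th constrained one is fixed. By inclusion-exclusion over the 3 events:
Σ_{j=0}^{3} (-1)^j C(3,j)(10-j)!
= C(3,0)·10! - C(3,1)·9! + C(3,2)·8! - C(3,3)·7!
= 3628800 - 1088640 + 120960 - 5040
= 2656080

2656080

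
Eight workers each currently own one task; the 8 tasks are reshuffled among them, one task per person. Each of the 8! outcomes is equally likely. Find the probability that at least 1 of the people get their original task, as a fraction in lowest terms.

3641/5760

Favorable outcomes: Σ_{i≥1} C(8,i)·!(8-i) = 8·1854 + 28·265 + 56·44 + 70·9 + 56·2 + 28·1 + 8·0 + 1·1 = 25487.
Total outcomes: 8! = 40320.
Probability = 25487/40320 = 3641/5760.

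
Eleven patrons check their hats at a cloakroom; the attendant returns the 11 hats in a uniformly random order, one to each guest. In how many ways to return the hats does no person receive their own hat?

14684570

The subfactorial !11 = [11!/e] (nearest integer).
11! = 39916800, and 39916800/e ≈ 14684570.08, so !11 = 14684570.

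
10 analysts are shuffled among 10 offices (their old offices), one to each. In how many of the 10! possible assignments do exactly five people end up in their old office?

11088

Pick the 5 fixed positions: C(10,5) = 252 ways.
The other 5 form a derangement: !5 = 44.
Total: 252 × 44 = 11088.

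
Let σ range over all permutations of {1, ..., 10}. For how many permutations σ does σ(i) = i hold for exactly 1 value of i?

1334960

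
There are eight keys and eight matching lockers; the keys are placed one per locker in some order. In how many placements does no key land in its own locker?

14833

Use !n = (n-1)(!(n-1) + !(n-2)).
!8 = 7·(1854 + 265) = 7·2119 = 14833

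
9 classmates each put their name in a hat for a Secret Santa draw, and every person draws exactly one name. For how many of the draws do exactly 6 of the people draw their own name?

Choose which 6 of the 9 are fixed: C(9,6) = 84.
The other 3 form a derangement: !3 = 2.
Total: 84 × 2 = 168.

168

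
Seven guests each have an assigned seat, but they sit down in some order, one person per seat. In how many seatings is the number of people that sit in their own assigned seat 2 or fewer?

4633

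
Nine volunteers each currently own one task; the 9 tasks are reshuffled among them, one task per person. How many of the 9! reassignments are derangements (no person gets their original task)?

133496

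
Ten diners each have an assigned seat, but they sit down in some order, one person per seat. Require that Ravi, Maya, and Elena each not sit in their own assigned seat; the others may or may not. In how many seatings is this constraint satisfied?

2656080

Let A_j be the event that the j-th constrained one is fixed. By inclusion-exclusion over the 3 events:
Σ_{j=0}^{3} (-1)^j C(3,j)(10-j)!
= C(3,0)·10! - C(3,1)·9! + C(3,2)·8! - C(3,3)·7!
= 3628800 - 1088640 + 120960 - 5040
= 2656080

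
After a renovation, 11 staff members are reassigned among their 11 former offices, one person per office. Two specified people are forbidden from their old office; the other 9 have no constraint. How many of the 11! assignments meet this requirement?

Inclusion-exclusion on the 2 forbidden self-matches:
Σ_{j=0}^{2} (-1)^j C(2,j)(11-j)!
= C(2,0)·11! - C(2,1)·10! + C(2,2)·9!
= 39916800 - 7257600 + 362880
= 33022080

33022080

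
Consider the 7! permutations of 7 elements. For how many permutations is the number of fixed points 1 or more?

Sum C(7,i)·!(7-i) for i = 1..7:
  i=1: C(7,1)·!6 = 7·265 = 1855
  i=2: C(7,2)·!5 = 21·44 = 924
  i=3: C(7,3)·!4 = 35·9 = 315
  i=4: C(7,4)·!3 = 35·2 = 70
  i=5: C(7,5)·!2 = 21·1 = 21
  i=6: C(7,6)·!1 = 7·0 = 0
  i=7: C(7,7)·!0 = 1·1 = 1
Total = 3186.

3186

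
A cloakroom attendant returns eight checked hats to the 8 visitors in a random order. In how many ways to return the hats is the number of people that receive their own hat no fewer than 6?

# with exactly i fixed is C(8,i)·!(8-i); sum over i=6..8:
  i=6: C(8,6)·!2 = 28·1 = 28
  i=7: C(8,7)·!1 = 8·0 = 0
  i=8: C(8,8)·!0 = 1·1 = 1
Total = 29.

29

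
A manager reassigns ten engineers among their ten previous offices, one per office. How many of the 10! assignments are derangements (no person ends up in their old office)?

1334961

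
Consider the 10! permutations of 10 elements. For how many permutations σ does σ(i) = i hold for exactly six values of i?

1890

Choose which 6 of the 10 are fixed: C(10,6) = 210.
The remaining 4 must be deranged: !4 = 9.
Total: 210 × 9 = 1890.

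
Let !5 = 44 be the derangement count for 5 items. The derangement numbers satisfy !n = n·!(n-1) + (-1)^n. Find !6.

265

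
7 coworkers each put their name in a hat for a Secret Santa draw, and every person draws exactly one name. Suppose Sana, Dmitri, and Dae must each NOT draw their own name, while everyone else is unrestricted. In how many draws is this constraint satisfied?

3216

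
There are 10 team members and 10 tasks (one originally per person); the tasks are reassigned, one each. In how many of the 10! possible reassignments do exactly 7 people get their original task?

240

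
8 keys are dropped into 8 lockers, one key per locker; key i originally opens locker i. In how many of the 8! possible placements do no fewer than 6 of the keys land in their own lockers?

# with exactly i fixed is C(8,i)·!(8-i); sum over i=6..8:
  i=6: C(8,6)·!2 = 28·1 = 28
  i=7: C(8,7)·!1 = 8·0 = 0
  i=8: C(8,8)·!0 = 1·1 = 1
Total = 29.

29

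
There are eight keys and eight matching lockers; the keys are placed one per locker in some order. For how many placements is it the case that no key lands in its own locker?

!8 is the nearest integer to 8!/e.
8! = 40320, and 40320/e ≈ 14832.90, so !8 = 14833.

14833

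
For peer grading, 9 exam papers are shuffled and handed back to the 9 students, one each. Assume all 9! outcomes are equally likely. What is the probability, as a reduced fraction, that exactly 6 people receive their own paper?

1/2160

Favorable outcomes: C(9,6)·!3 = 84·2 = 168.
Total outcomes: 9! = 362880.
Probability = 168/362880 = 1/2160.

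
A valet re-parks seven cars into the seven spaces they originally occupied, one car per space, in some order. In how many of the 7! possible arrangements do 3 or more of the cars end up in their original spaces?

407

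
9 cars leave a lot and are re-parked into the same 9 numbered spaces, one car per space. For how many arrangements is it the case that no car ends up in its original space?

133496

The subfactorial !9 = [9!/e] (nearest integer).
9! = 362880, and 362880/e ≈ 133496.09, so !9 = 133496.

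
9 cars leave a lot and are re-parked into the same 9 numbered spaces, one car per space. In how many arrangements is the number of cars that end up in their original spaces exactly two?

Pick the 2 fixed positions: C(9,2) = 36 ways.
The other 7 form a derangement: !7 = 1854.
Total: 36 × 1854 = 66744.

66744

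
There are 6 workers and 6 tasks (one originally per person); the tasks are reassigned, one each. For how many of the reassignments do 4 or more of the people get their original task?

# with exactly i fixed is C(6,i)·!(6-i); sum over i=4..6:
  i=4: C(6,4)·!2 = 15·1 = 15
  i=5: C(6,5)·!1 = 6·0 = 0
  i=6: C(6,6)·!0 = 1·1 = 1
Total = 16.

16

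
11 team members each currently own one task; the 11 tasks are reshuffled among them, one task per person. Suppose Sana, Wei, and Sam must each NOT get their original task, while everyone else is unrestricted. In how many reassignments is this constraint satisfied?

30078720

Inclusion-exclusion on the 3 forbidden self-matches:
Σ_{j=0}^{3} (-1)^j C(3,j)(11-j)!
= C(3,0)·11! - C(3,1)·10! + C(3,2)·9! - C(3,3)·8!
= 39916800 - 10886400 + 1088640 - 40320
= 30078720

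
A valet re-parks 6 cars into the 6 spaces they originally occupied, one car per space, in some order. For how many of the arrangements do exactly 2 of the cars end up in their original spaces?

135

Pick the 2 fixed positions: C(6,2) = 15 ways.
The remaining 4 must be deranged: !4 = 9.
Total: 15 × 9 = 135.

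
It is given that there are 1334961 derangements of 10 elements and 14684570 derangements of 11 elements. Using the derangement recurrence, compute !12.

176214841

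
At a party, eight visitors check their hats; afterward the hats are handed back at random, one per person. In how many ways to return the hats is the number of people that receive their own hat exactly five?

Pick the 5 fixed positions: C(8,5) = 56 ways.
The other 3 form a derangement: !3 = 2.
Total: 56 × 2 = 112.

112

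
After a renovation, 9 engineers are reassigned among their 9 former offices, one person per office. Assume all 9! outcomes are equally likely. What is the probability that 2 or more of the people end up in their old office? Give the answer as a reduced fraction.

95887/362880

Favorable outcomes: Σ_{i≥2} C(9,i)·!(9-i) = 36·1854 + 84·265 + 126·44 + 126·9 + 84·2 + 36·1 + 9·0 + 1·1 = 95887.
Total outcomes: 9! = 362880.
Probability = 95887/362880 = 95887/362880.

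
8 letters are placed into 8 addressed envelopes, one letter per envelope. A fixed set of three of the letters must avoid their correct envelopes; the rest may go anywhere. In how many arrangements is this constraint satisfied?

Let A_j be the event that the j-th constrained one is fixed. By inclusion-exclusion over the 3 events:
Σ_{j=0}^{3} (-1)^j C(3,j)(8-j)!
= C(3,0)·8! - C(3,1)·7! + C(3,2)·6! - C(3,3)·5!
= 40320 - 15120 + 2160 - 120
= 27240

27240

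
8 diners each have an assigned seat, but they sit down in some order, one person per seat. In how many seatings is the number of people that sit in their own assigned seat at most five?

40291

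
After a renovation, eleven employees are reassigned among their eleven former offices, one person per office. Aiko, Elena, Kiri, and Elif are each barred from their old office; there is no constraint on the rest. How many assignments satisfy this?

Inclusion-exclusion on the 4 forbidden self-matches:
Σ_{j=0}^{4} (-1)^j C(4,j)(11-j)!
= C(4,0)·11! - C(4,1)·10! + C(4,2)·9! - C(4,3)·8! + C(4,4)·7!
= 39916800 - 14515200 + 2177280 - 161280 + 5040
= 27422640

27422640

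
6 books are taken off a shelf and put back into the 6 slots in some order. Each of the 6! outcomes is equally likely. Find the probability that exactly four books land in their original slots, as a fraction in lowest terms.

1/48

Favorable outcomes: C(6,4)·!2 = 15·1 = 15.
Total outcomes: 6! = 720.
Probability = 15/720 = 1/48.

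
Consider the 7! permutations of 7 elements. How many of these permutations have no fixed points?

The number of derangements of 7 is !7 = Σ_{k=0}^{7} (-1)^k·7!/k!
= 7! - 7!/1! + 7!/2! - 7!/3! + 7!/4! - 7!/5! + 7!/6! - 7!/7!
= 5040 - 5040 + 2520 - 840 + 210 - 42 + 7 - 1
= 1854

1854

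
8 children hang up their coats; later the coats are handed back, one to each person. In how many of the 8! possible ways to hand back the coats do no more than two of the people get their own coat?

37085

Sum C(8,i)·!(8-i) for i = 0..2:
  i=0: C(8,0)·!8 = 1·14833 = 14833
  i=1: C(8,1)·!7 = 8·1854 = 14832
  i=2: C(8,2)·!6 = 28·265 = 7420
Total = 37085.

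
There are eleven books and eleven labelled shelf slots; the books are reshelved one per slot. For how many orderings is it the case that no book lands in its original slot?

The subfactorial !11 = [11!/e] (nearest integer).
11! = 39916800, and 39916800/e ≈ 14684570.08, so !11 = 14684570.

14684570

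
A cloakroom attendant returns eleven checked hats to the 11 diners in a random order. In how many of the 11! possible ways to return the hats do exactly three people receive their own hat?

Choose which 3 of the 11 are fixed: C(11,3) = 165.
The remaining 8 must be deranged: !8 = 14833.
Total: 165 × 14833 = 2447445.

2447445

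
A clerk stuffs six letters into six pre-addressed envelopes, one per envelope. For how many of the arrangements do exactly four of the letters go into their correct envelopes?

15

Choose which 4 of the 6 are fixed: C(6,4) = 15.
The other 2 form a derangement: !2 = 1.
Total: 15 × 1 = 15.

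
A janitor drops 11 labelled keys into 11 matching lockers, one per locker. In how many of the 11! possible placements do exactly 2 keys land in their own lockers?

Pick the 2 fixed positions: C(11,2) = 55 ways.
The other 9 form a derangement: !9 = 133496.
Total: 55 × 133496 = 7342280.

7342280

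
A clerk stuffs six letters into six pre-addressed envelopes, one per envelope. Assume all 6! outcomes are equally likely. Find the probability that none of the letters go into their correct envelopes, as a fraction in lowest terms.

Favorable outcomes: !6 = 265.
Total outcomes: 6! = 720.
Probability = 265/720 = 53/144.

53/144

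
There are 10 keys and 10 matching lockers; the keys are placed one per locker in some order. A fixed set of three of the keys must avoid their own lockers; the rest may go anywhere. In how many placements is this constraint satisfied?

2656080

Let A_j be the event that the j-th constrained one is fixed. By inclusion-exclusion over the 3 events:
Σ_{j=0}^{3} (-1)^j C(3,j)(10-j)!
= C(3,0)·10! - C(3,1)·9! + C(3,2)·8! - C(3,3)·7!
= 3628800 - 1088640 + 120960 - 5040
= 2656080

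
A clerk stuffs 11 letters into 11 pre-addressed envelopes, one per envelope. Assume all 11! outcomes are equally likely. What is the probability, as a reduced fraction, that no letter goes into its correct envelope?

Favorable outcomes: !11 = 14684570.
Total outcomes: 11! = 39916800.
Probability = 14684570/39916800 = 1468457/3991680.

1468457/3991680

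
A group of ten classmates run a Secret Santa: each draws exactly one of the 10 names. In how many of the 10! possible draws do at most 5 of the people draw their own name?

Sum C(10,i)·!(10-i) for i = 0..5:
  i=0: C(10,0)·!10 = 1·1334961 = 1334961
  i=1: C(10,1)·!9 = 10·133496 = 1334960
  i=2: C(10,2)·!8 = 45·14833 = 667485
  i=3: C(10,3)·!7 = 120·1854 = 222480
  i=4: C(10,4)·!6 = 210·265 = 55650
  i=5: C(10,5)·!5 = 252·44 = 11088
Total = 3626624.

3626624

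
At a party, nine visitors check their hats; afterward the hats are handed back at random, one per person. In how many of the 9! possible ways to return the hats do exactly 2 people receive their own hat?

66744

Pick the 2 fixed positions: C(9,2) = 36 ways.
The remaining 7 must be deranged: !7 = 1854.
Total: 36 × 1854 = 66744.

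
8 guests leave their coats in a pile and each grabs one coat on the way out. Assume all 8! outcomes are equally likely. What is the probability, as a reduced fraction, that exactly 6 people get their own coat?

1/1440

Favorable outcomes: C(8,6)·!2 = 28·1 = 28.
Total outcomes: 8! = 40320.
Probability = 28/40320 = 1/1440.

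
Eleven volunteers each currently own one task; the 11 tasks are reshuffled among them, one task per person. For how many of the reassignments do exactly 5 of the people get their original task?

122430

Choose which 5 of the 11 are fixed: C(11,5) = 462.
The remaining 6 must be deranged: !6 = 265.
Total: 462 × 265 = 122430.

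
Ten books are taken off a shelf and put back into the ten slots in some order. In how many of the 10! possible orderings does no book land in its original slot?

1334961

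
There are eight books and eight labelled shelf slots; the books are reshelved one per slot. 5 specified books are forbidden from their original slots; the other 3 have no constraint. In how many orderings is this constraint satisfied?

21234

Inclusion-exclusion on the 5 forbidden self-matches:
Σ_{j=0}^{5} (-1)^j C(5,j)(8-j)!
= C(5,0)·8! - C(5,1)·7! + C(5,2)·6! - C(5,3)·5! + C(5,4)·4! - C(5,5)·3!
= 40320 - 25200 + 7200 - 1200 + 120 - 6
= 21234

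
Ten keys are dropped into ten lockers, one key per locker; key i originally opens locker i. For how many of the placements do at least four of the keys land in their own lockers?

Sum C(10,i)·!(10-i) for i = 4..10:
  i=4: C(10,4)·!6 = 210·265 = 55650
  i=5: C(10,5)·!5 = 252·44 = 11088
  i=6: C(10,6)·!4 = 210·9 = 1890
  i=7: C(10,7)·!3 = 120·2 = 240
  i=8: C(10,8)·!2 = 45·1 = 45
  i=9: C(10,9)·!1 = 10·0 = 0
  i=10: C(10,10)·!0 = 1·1 = 1
Total = 68914.

68914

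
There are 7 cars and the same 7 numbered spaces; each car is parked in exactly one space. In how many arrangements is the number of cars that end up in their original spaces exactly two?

Choose which 2 of the 7 are fixed: C(7,2) = 21.
The remaining 5 must be deranged: !5 = 44.
Total: 21 × 44 = 924.

924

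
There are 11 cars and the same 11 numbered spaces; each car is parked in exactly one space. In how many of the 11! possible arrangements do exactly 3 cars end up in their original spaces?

Pick the 3 fixed positions: C(11,3) = 165 ways.
The remaining 8 must be deranged: !8 = 14833.
Total: 165 × 14833 = 2447445.

2447445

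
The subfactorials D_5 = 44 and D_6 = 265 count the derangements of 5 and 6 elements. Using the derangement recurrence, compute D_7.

1854

D_7 = (7-1)·(D_6 + D_5) = 6·(265 + 44) = 6·309 = 1854.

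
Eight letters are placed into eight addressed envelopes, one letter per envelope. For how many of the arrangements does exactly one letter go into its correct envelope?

14832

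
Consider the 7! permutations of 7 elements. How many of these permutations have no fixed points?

1854

The subfactorial !7 = [7!/e] (nearest integer).
7! = 5040, and 5040/e ≈ 1854.11, so !7 = 1854.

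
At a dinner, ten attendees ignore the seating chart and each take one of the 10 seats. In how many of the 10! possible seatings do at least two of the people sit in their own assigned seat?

958879

# with exactly i fixed is C(10,i)·!(10-i); sum over i=2..10:
  i=2: C(10,2)·!8 = 45·14833 = 667485
  i=3: C(10,3)·!7 = 120·1854 = 222480
  i=4: C(10,4)·!6 = 210·265 = 55650
  i=5: C(10,5)·!5 = 252·44 = 11088
  i=6: C(10,6)·!4 = 210·9 = 1890
  i=7: C(10,7)·!3 = 120·2 = 240
  i=8: C(10,8)·!2 = 45·1 = 45
  i=9: C(10,9)·!1 = 10·0 = 0
  i=10: C(10,10)·!0 = 1·1 = 1
Total = 958879.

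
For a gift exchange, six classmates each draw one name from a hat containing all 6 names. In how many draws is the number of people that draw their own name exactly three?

40

Choose which 3 of the 6 are fixed: C(6,3) = 20.
The other 3 form a derangement: !3 = 2.
Total: 20 × 2 = 40.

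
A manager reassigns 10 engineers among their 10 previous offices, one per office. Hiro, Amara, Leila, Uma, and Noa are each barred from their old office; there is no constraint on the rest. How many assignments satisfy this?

2170680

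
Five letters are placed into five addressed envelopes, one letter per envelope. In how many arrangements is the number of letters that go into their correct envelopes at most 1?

89

Sum C(5,i)·!(5-i) for i = 0..1:
  i=0: C(5,0)·!5 = 1·44 = 44
  i=1: C(5,1)·!4 = 5·9 = 45
Total = 89.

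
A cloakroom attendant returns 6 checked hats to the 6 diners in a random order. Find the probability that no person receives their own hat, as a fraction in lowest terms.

Favorable outcomes: !6 = 265.
Total outcomes: 6! = 720.
Probability = 265/720 = 53/144.

53/144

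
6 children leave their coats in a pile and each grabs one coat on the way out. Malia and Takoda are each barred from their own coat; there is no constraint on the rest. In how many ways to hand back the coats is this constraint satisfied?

Let A_j be the event that the j-th constrained one is fixed. By inclusion-exclusion over the 2 events:
Σ_{j=0}^{2} (-1)^j C(2,j)(6-j)!
= C(2,0)·6! - C(2,1)·5! + C(2,2)·4!
= 720 - 240 + 24
= 504

504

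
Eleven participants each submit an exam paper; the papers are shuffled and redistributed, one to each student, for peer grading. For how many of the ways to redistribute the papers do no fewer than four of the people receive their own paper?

757934

# with exactly i fixed is C(11,i)·!(11-i); sum over i=4..11:
  i=4: C(11,4)·!7 = 330·1854 = 611820
  i=5: C(11,5)·!6 = 462·265 = 122430
  i=6: C(11,6)·!5 = 462·44 = 20328
  i=7: C(11,7)·!4 = 330·9 = 2970
  i=8: C(11,8)·!3 = 165·2 = 330
  i=9: C(11,9)·!2 = 55·1 = 55
  i=10: C(11,10)·!1 = 11·0 = 0
  i=11: C(11,11)·!0 = 1·1 = 1
Total = 757934.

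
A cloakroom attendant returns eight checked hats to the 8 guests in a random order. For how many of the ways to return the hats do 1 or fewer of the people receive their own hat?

29665

# with exactly i fixed is C(8,i)·!(8-i); sum over i=0..1:
  i=0: C(8,0)·!8 = 1·14833 = 14833
  i=1: C(8,1)·!7 = 8·1854 = 14832
Total = 29665.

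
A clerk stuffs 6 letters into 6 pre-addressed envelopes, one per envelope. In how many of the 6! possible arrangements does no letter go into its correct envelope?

265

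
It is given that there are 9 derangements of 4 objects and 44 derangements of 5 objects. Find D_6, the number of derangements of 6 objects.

265

D_6 = (6-1)·(D_5 + D_4) = 5·(44 + 9) = 5·53 = 265.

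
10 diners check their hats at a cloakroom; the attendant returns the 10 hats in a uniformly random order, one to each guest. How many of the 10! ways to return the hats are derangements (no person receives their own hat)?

1334961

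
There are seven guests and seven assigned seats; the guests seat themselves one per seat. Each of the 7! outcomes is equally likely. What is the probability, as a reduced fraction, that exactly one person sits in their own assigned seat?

53/144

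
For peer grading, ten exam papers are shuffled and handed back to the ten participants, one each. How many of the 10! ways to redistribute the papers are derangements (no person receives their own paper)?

By inclusion-exclusion, !10 = Σ (-1)^k · 10!/k! for k=0..10
= 10! - 10!/1! + 10!/2! - 10!/3! + 10!/4! - 10!/5! + 10!/6! - 10!/7! + 10!/8! - 10!/9! + 10!/10!
= 3628800 - 3628800 + 1814400 - 604800 + 151200 - 30240 + 5040 - 720 + 90 - 10 + 1
= 1334961

1334961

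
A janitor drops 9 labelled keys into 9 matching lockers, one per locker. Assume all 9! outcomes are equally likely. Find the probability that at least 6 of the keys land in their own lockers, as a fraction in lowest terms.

41/72576

Favorable outcomes: Σ_{i≥6} C(9,i)·!(9-i) = 84·2 + 36·1 + 9·0 + 1·1 = 205.
Total outcomes: 9! = 362880.
Probability = 205/362880 = 41/72576.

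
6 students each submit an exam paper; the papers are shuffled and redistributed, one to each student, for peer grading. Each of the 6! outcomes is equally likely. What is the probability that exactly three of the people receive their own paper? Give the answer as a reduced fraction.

Favorable outcomes: C(6,3)·!3 = 20·2 = 40.
Total outcomes: 6! = 720.
Probability = 40/720 = 1/18.

1/18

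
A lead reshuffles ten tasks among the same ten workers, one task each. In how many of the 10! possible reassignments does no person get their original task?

1334961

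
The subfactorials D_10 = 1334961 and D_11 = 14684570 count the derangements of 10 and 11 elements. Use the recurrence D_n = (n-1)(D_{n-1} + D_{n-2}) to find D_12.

176214841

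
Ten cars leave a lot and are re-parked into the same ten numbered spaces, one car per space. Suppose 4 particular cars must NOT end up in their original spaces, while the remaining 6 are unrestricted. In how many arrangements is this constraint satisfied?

Let A_j be the event that the j-th constrained one is fixed. By inclusion-exclusion over the 4 events:
Σ_{j=0}^{4} (-1)^j C(4,j)(10-j)!
= C(4,0)·10! - C(4,1)·9! + C(4,2)·8! - C(4,3)·7! + C(4,4)·6!
= 3628800 - 1451520 + 241920 - 20160 + 720
= 2399760

2399760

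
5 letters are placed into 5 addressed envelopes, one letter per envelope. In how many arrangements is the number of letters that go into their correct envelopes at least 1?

76

Sum C(5,i)·!(5-i) for i = 1..5:
  i=1: C(5,1)·!4 = 5·9 = 45
  i=2: C(5,2)·!3 = 10·2 = 20
  i=3: C(5,3)·!2 = 10·1 = 10
  i=4: C(5,4)·!1 = 5·0 = 0
  i=5: C(5,5)·!0 = 1·1 = 1
Total = 76.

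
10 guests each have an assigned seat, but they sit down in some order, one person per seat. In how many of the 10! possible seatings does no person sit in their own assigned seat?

1334961

The subfactorial !10 = [10!/e] (nearest integer).
10! = 3628800, and 3628800/e ≈ 1334960.92, so !10 = 1334961.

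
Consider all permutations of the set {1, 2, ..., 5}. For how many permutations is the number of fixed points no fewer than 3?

11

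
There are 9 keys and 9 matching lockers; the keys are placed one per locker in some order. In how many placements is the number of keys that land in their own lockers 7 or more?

# with exactly i fixed is C(9,i)·!(9-i); sum over i=7..9:
  i=7: C(9,7)·!2 = 36·1 = 36
  i=8: C(9,8)·!1 = 9·0 = 0
  i=9: C(9,9)·!0 = 1·1 = 1
Total = 37.

37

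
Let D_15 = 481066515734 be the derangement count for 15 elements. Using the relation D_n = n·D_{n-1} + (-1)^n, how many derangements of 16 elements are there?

D_16 = 16·481066515734 + 1 = 7697064251745.

7697064251745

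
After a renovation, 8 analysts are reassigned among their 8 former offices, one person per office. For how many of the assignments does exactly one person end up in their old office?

Choose which one of the 8 is fixed: C(8,1) = 8.
The remaining 7 must be deranged: !7 = 1854.
Total: 8 × 1854 = 14832.

14832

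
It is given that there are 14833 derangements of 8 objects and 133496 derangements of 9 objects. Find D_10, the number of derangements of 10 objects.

D_10 = (10-1)·(D_9 + D_8) = 9·(133496 + 14833) = 9·148329 = 1334961.

1334961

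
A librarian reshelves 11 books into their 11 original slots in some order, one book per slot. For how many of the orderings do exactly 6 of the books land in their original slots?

Choose which 6 of the 11 are fixed: C(11,6) = 462.
The other 5 form a derangement: !5 = 44.
Total: 462 × 44 = 20328.

20328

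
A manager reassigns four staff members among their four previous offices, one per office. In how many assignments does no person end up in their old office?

The subfactorial !4 = [4!/e] (nearest integer).
4! = 24, and 24/e ≈ 8.83, so !4 = 9.

9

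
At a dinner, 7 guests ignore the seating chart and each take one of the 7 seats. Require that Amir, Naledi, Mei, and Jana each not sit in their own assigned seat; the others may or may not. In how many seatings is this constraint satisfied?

Let A_j be the event that the j-th constrained one is fixed. By inclusion-exclusion over the 4 events:
Σ_{j=0}^{4} (-1)^j C(4,j)(7-j)!
= C(4,0)·7! - C(4,1)·6! + C(4,2)·5! - C(4,3)·4! + C(4,4)·3!
= 5040 - 2880 + 720 - 96 + 6
= 2790

2790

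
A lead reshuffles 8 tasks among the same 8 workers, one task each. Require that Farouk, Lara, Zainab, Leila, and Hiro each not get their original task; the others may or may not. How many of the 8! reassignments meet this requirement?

Inclusion-exclusion on the 5 forbidden self-matches:
Σ_{j=0}^{5} (-1)^j C(5,j)(8-j)!
= C(5,0)·8! - C(5,1)·7! + C(5,2)·6! - C(5,3)·5! + C(5,4)·4! - C(5,5)·3!
= 40320 - 25200 + 7200 - 1200 + 120 - 6
= 21234

21234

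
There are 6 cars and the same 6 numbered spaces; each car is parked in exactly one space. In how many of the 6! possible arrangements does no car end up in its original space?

By inclusion-exclusion, !6 = Σ (-1)^k · 6!/k! for k=0..6
= 6! - 6!/1! + 6!/2! - 6!/3! + 6!/4! - 6!/5! + 6!/6!
= 720 - 720 + 360 - 120 + 30 - 6 + 1
= 265

265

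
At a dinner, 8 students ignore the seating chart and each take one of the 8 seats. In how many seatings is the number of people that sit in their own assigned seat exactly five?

112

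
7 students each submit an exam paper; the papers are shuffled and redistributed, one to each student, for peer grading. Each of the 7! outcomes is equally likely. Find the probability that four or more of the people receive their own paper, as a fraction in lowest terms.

23/1260

Favorable outcomes: Σ_{i≥4} C(7,i)·!(7-i) = 35·2 + 21·1 + 7·0 + 1·1 = 92.
Total outcomes: 7! = 5040.
Probability = 92/5040 = 23/1260.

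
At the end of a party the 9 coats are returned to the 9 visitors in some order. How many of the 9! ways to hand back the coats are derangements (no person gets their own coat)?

133496

Recurrence: !9 = 8·(!8 + !7).
!9 = 8·(14833 + 1854) = 8·16687 = 133496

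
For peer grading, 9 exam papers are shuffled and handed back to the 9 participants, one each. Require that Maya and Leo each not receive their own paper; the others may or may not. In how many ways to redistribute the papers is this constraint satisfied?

287280

Let A_j be the event that the j-th constrained one is fixed. By inclusion-exclusion over the 2 events:
Σ_{j=0}^{2} (-1)^j C(2,j)(9-j)!
= C(2,0)·9! - C(2,1)·8! + C(2,2)·7!
= 362880 - 80640 + 5040
= 287280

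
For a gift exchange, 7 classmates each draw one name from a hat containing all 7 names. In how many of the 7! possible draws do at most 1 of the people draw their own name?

3709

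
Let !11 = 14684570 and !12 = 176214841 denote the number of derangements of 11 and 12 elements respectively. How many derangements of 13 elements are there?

2290792932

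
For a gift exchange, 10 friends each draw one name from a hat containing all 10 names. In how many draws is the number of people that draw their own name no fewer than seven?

286

Sum C(10,i)·!(10-i) for i = 7..10:
  i=7: C(10,7)·!3 = 120·2 = 240
  i=8: C(10,8)·!2 = 45·1 = 45
  i=9: C(10,9)·!1 = 10·0 = 0
  i=10: C(10,10)·!0 = 1·1 = 1
Total = 286.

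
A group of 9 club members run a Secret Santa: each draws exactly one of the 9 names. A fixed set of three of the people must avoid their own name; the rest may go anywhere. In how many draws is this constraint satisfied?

256320

Inclusion-exclusion on the 3 forbidden self-matches:
Σ_{j=0}^{3} (-1)^j C(3,j)(9-j)!
= C(3,0)·9! - C(3,1)·8! + C(3,2)·7! - C(3,3)·6!
= 362880 - 120960 + 15120 - 720
= 256320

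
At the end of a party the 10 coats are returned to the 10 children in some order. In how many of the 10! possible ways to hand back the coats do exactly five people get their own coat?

11088

Pick the 5 fixed positions: C(10,5) = 252 ways.
The other 5 form a derangement: !5 = 44.
Total: 252 × 44 = 11088.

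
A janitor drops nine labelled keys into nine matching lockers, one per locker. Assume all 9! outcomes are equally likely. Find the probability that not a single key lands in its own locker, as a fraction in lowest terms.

16687/45360

Favorable outcomes: !9 = 133496.
Total outcomes: 9! = 362880.
Probability = 133496/362880 = 16687/45360.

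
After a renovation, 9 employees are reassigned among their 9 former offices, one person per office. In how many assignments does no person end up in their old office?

133496

By inclusion-exclusion, !9 = Σ (-1)^k · 9!/k! for k=0..9
= 9! - 9!/1! + 9!/2! - 9!/3! + 9!/4! - 9!/5! + 9!/6! - 9!/7! + 9!/8! - 9!/9!
= 362880 - 362880 + 181440 - 60480 + 15120 - 3024 + 504 - 72 + 9 - 1
= 133496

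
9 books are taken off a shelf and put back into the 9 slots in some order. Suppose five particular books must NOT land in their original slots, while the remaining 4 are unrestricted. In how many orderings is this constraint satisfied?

205056

Let A_j be the event that the j-th constrained one is fixed. By inclusion-exclusion over the 5 events:
Σ_{j=0}^{5} (-1)^j C(5,j)(9-j)!
= C(5,0)·9! - C(5,1)·8! + C(5,2)·7! - C(5,3)·6! + C(5,4)·5! - C(5,5)·4!
= 362880 - 201600 + 50400 - 7200 + 600 - 24
= 205056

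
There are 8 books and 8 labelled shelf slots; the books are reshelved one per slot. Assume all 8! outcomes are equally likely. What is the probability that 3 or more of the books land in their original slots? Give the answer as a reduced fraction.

647/8064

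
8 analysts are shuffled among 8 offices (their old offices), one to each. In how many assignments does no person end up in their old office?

!8 is the nearest integer to 8!/e.
8! = 40320, and 40320/e ≈ 14832.90, so !8 = 14833.

14833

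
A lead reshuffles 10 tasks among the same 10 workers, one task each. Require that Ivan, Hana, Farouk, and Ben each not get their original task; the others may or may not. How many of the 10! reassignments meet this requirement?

Inclusion-exclusion on the 4 forbidden self-matches:
Σ_{j=0}^{4} (-1)^j C(4,j)(10-j)!
= C(4,0)·10! - C(4,1)·9! + C(4,2)·8! - C(4,3)·7! + C(4,4)·6!
= 3628800 - 1451520 + 241920 - 20160 + 720
= 2399760

2399760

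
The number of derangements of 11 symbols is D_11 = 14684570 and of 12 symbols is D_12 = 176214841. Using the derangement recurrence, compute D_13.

2290792932

D_13 = (13-1)·(D_12 + D_11) = 12·(176214841 + 14684570) = 12·190899411 = 2290792932.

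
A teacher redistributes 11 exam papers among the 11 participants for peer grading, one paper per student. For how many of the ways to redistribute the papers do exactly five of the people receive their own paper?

Choose which 5 of the 11 are fixed: C(11,5) = 462.
The remaining 6 must be deranged: !6 = 265.
Total: 462 × 265 = 122430.

122430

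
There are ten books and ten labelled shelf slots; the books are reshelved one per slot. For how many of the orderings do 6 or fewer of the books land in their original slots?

3628514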